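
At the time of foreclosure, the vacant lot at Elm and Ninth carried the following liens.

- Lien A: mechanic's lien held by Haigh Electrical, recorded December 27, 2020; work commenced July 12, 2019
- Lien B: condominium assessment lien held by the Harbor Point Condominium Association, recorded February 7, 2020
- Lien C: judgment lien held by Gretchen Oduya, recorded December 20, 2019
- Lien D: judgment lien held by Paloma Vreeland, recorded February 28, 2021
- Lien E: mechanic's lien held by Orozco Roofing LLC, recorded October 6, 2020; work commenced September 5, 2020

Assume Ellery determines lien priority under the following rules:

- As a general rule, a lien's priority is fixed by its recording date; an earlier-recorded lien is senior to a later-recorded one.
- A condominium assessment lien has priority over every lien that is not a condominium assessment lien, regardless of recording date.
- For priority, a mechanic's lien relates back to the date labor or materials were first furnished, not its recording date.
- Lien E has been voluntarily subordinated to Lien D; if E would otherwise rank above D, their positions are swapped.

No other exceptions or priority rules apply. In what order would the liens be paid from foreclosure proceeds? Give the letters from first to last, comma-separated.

Effective dates: A is treated as recorded July 12, 2019, the work-commencement date; E is treated as recorded September 5, 2020, the work-commencement date.
As a condominium assessment lien, B is senior to every other lien.
Ordering the rest by effective date: A (July 12, 2019), C (December 20, 2019), E (September 5, 2020), D (February 28, 2021).
The subordination applies — E was senior to D — so E and D swap.

B, A, C, D, E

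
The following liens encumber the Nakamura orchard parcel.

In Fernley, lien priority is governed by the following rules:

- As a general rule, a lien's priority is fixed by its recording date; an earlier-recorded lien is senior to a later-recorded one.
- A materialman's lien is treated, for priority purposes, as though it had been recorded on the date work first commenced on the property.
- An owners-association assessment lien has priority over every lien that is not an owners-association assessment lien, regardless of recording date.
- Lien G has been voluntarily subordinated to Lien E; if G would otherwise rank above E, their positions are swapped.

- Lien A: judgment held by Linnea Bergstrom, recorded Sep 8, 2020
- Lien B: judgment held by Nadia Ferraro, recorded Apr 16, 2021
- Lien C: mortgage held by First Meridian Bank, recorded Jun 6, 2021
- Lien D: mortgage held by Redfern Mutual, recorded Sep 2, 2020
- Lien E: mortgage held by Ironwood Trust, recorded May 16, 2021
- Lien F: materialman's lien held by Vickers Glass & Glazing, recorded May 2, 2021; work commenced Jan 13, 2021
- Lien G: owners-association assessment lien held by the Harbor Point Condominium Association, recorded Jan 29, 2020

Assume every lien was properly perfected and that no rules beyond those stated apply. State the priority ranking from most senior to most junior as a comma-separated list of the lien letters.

E, D, A, F, B, G, C

Effective dates after the stated exceptions: F relates back to Jan 13, 2021 (work commenced).
G is an owners-association assessment lien and takes priority over every other lien.
Remaining liens by effective date: D (Sep 2, 2020), A (Sep 8, 2020), F (Jan 13, 2021), B (Apr 16, 2021), E (May 16, 2021), C (Jun 6, 2021).
The subordination applies — G was senior to E — so G and E swap.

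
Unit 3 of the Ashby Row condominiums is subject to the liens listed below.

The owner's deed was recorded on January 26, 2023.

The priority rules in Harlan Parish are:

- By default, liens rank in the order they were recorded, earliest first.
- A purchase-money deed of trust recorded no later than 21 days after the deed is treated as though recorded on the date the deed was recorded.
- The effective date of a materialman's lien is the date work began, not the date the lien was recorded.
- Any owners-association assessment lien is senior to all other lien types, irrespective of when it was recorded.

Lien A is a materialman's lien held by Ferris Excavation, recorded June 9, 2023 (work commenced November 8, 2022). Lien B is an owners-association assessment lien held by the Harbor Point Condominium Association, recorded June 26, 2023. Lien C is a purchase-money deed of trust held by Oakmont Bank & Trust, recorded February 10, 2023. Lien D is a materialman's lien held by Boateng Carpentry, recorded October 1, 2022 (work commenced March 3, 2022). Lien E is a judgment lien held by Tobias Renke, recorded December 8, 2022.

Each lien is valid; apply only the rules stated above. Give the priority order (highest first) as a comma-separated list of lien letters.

Adjusting effective dates: A's effective date is November 8, 2022, when work began; C was recorded within the 21-day window, so its effective date is the deed date January 26, 2023; D's effective date is March 3, 2022, when work began.
As an owners-association assessment lien, B is senior to every other lien.
Remaining liens by effective date: D (March 3, 2022), A (November 8, 2022), E (December 8, 2022), C (January 26, 2023).

B, D, A, E, C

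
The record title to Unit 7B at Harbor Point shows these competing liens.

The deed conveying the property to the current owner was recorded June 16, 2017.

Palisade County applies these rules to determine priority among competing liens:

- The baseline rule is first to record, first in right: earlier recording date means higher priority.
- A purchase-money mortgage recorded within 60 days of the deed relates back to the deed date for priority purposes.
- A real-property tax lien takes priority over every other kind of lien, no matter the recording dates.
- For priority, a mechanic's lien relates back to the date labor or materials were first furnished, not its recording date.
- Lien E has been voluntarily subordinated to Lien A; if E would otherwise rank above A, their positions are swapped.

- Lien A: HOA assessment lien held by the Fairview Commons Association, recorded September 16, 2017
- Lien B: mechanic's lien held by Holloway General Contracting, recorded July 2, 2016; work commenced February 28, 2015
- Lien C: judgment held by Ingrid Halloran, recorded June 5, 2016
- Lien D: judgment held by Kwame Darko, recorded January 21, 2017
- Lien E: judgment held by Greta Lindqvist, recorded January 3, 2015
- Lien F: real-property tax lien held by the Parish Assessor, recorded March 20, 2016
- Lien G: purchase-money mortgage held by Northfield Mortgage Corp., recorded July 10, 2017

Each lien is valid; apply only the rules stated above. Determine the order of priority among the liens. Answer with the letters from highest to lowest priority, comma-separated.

F, A, B, C, D, G, E

Effective dates after the stated exceptions: B's effective date is February 28, 2015, when work began; G was recorded within the 60-day window, so its effective date is the deed date June 16, 2017.
F is a real-property tax lien and takes priority over every other lien.
Remaining liens by effective date: E (January 3, 2015), B (February 28, 2015), C (June 5, 2016), D (January 21, 2017), G (June 16, 2017), A (September 16, 2017).
E would otherwise be senior to A, so under the subordination agreement E and A exchange positions.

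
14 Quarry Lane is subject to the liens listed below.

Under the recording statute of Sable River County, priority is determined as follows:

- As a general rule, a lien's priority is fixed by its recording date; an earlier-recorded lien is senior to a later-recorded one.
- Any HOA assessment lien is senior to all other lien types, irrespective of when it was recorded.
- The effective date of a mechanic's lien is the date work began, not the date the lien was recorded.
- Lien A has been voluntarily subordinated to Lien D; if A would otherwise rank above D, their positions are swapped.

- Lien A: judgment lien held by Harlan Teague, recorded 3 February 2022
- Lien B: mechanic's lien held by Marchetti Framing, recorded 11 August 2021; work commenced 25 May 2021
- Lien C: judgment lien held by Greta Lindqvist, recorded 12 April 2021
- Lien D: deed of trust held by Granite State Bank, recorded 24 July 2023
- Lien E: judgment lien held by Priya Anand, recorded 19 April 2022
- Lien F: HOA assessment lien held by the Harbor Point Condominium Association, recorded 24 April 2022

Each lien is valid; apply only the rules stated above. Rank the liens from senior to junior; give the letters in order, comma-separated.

Adjusting effective dates: B relates back to 25 May 2021 (work commenced).
F is an HOA assessment lien, so it outranks all other liens regardless of date.
The other liens, earliest effective date first: C (12 April 2021), B (25 May 2021), A (3 February 2022), E (19 April 2022), D (24 July 2023).
A is senior to D before the subordination, so the two trade places.

F, C, B, D, E, A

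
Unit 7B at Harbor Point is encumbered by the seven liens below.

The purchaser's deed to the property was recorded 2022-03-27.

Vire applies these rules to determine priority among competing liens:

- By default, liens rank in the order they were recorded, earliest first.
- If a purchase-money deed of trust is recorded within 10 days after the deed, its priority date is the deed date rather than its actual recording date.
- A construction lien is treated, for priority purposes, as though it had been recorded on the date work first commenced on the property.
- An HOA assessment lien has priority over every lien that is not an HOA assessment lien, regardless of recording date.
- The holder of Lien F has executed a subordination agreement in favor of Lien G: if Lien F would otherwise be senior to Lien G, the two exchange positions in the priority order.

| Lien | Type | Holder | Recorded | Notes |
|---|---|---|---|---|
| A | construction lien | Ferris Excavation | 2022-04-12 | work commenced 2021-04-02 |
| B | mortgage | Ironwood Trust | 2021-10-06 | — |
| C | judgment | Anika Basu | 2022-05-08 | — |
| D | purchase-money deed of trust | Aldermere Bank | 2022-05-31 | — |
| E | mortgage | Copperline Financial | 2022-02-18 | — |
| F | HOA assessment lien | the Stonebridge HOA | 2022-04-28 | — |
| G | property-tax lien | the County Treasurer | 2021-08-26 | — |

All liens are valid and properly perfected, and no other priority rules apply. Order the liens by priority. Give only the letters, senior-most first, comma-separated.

G, A, F, B, E, C, D

Effective dates after the stated exceptions: A relates back to 2021-04-02 (work commenced); D was recorded 65 days after the deed, outside the 10-day window, so it keeps its recording date.
As an HOA assessment lien, F is senior to every other lien.
The other liens, earliest effective date first: A (2021-04-02), G (2021-08-26), B (2021-10-06), E (2022-02-18), C (2022-05-08), D (2022-05-31).
The subordination applies — F was senior to G — so F and G swap.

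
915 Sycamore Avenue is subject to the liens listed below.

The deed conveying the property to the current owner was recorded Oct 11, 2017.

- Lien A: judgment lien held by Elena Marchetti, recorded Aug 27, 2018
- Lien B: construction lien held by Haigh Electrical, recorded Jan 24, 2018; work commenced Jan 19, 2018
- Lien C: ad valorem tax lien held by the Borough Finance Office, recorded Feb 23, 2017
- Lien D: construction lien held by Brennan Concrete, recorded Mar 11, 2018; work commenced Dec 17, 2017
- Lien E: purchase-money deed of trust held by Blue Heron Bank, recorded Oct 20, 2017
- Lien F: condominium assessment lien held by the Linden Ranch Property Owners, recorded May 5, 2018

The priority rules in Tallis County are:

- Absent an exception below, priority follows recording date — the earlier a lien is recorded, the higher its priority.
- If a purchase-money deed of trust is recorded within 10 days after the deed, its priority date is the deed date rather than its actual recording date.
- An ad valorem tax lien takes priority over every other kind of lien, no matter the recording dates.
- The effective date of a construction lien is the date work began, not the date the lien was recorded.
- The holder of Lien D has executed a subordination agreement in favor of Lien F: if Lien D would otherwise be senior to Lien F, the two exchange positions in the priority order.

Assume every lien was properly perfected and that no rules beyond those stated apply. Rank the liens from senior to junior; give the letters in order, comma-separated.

Effective dates: B is treated as recorded Jan 19, 2018, the work-commencement date; D is treated as recorded Dec 17, 2017, the work-commencement date; E's effective date is the deed date, Oct 11, 2017.
C is an ad valorem tax lien, so it outranks all other liens regardless of date.
The other liens, earliest effective date first: E (Oct 11, 2017), D (Dec 17, 2017), B (Jan 19, 2018), F (May 5, 2018), A (Aug 27, 2018).
D would otherwise be senior to F, so under the subordination agreement D and F exchange positions.

C, E, F, B, D, A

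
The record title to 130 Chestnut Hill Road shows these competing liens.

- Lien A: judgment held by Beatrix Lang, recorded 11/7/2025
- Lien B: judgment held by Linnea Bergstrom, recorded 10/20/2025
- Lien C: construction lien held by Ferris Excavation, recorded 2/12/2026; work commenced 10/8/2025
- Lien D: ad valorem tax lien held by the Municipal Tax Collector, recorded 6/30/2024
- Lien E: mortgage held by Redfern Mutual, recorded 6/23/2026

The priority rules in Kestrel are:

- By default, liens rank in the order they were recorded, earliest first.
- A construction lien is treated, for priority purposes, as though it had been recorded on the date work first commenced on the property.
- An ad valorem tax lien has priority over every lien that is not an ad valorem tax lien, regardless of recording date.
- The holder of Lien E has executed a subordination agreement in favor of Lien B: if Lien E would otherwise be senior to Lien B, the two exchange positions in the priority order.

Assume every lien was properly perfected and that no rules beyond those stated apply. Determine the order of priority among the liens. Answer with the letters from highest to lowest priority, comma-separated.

Effective dates: C relates back to 10/8/2025 (work commenced).
As an ad valorem tax lien, D is senior to every other lien.
Ordering the rest by effective date: C (10/8/2025), B (10/20/2025), A (11/7/2025), E (6/23/2026).
E is already junior to B, so the subordination agreement changes nothing.

D, C, B, A, E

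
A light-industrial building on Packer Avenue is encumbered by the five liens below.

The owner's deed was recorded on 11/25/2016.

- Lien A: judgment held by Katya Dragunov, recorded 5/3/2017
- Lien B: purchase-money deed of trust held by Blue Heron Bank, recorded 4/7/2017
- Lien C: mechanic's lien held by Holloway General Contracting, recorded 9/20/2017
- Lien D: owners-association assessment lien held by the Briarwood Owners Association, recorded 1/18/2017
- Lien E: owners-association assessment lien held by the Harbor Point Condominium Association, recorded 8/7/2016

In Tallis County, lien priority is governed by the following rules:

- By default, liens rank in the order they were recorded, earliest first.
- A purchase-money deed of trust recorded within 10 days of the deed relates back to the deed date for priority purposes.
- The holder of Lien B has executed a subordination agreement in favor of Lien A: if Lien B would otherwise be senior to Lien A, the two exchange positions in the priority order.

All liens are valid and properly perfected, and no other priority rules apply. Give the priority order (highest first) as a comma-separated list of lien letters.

Adjusting effective dates: B missed the 10-day window (133 days after the deed), so its recording date stands.
Ordering by effective date: E (8/7/2016), D (1/18/2017), B (4/7/2017), A (5/3/2017), C (9/20/2017).
Because B would otherwise rank above A, the subordination swaps them.

E, D, A, B, C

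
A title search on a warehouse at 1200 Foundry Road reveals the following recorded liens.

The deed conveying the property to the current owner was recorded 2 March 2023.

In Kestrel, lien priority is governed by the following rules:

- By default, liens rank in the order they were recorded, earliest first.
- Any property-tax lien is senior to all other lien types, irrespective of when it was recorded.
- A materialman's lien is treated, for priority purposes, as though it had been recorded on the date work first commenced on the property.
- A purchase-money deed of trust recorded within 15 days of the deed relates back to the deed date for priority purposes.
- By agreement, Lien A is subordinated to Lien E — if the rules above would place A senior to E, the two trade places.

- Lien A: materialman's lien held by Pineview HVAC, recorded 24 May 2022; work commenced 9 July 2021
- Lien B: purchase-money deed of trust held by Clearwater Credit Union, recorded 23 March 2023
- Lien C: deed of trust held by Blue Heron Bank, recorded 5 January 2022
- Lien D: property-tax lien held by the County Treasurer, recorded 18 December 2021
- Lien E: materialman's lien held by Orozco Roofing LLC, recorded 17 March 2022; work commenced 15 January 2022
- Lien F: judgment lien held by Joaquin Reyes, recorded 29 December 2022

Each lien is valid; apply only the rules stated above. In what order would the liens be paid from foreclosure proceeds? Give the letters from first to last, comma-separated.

First, effective dates: A relates back to 9 July 2021 (work commenced); B missed the 15-day window (21 days after the deed), so its recording date stands; E's effective date is 15 January 2022, when work began.
D, as a property-tax lien, has superpriority and ranks first.
The other liens, earliest effective date first: A (9 July 2021), C (5 January 2022), E (15 January 2022), F (29 December 2022), B (23 March 2023).
A would otherwise be senior to E, so under the subordination agreement A and E exchange positions.

D, E, C, A, F, B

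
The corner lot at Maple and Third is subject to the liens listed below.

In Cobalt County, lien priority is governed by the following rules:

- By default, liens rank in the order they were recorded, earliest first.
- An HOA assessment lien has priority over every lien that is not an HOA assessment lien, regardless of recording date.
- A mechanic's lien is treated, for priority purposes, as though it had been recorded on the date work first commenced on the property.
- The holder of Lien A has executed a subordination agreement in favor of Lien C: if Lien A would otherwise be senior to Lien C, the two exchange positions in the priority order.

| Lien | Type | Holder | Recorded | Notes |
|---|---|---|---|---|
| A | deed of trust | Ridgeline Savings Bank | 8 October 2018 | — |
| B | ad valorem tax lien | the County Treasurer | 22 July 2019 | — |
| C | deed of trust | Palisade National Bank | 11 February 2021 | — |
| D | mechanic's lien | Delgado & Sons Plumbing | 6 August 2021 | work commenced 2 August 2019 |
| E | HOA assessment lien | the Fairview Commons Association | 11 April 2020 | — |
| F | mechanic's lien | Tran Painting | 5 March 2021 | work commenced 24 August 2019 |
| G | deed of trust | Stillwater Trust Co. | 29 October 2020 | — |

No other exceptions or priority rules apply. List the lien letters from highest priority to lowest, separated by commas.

First, effective dates: D is treated as recorded 2 August 2019, the work-commencement date; F's effective date is 24 August 2019, when work began.
E is an HOA assessment lien, so it outranks all other liens regardless of date.
Among the remaining liens, by effective date: A (8 October 2018), B (22 July 2019), D (2 August 2019), F (24 August 2019), G (29 October 2020), C (11 February 2021).
The subordination applies — A was senior to C — so A and C swap.

E, C, B, D, F, G, A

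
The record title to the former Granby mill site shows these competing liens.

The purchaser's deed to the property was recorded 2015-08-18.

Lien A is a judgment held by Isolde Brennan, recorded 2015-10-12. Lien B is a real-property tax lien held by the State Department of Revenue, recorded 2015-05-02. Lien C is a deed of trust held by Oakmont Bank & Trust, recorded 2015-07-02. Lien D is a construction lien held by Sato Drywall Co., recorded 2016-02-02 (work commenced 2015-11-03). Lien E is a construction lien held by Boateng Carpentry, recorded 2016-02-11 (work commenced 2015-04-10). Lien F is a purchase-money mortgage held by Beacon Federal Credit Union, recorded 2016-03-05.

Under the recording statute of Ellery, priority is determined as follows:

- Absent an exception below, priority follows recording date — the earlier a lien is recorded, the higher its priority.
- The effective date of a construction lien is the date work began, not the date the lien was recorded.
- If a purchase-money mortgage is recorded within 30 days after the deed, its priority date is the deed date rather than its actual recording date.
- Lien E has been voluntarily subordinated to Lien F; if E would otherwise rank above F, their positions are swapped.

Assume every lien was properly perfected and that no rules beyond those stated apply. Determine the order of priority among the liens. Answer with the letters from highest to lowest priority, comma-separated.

F, B, C, A, D, E

First, effective dates: D relates back to 2015-11-03 (work commenced); E is treated as recorded 2015-04-10, the work-commencement date; F was recorded 200 days after the deed — beyond 30 days — so no relation-back applies.
Ordering by effective date: E (2015-04-10), B (2015-05-02), C (2015-07-02), A (2015-10-12), D (2015-11-03), F (2016-03-05).
Because E would otherwise rank above F, the subordination swaps them.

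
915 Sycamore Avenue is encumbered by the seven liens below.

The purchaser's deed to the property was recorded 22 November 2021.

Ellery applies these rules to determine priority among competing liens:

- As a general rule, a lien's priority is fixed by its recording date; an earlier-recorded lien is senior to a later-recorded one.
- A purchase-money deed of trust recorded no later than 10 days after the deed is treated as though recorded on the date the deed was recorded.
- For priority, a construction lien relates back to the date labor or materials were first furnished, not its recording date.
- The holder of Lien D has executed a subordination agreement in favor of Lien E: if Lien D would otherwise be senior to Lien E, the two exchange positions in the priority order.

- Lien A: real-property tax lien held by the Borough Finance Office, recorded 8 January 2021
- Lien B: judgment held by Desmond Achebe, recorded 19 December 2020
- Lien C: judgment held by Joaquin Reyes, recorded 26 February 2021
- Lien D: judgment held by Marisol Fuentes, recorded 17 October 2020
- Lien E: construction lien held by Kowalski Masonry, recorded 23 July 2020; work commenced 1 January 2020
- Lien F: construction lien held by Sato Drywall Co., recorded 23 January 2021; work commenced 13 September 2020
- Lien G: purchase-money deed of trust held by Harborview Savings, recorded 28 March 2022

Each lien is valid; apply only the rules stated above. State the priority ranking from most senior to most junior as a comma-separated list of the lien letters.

E, F, D, B, A, C, G

First, effective dates: E's effective date is 1 January 2020, when work began; F's effective date is 13 September 2020, when work began; G was recorded 126 days after the deed — beyond 10 days — so no relation-back applies.
By effective date, earliest first: E (1 January 2020), F (13 September 2020), D (17 October 2020), B (19 December 2020), A (8 January 2021), C (26 February 2021), G (28 March 2022).
D already ranks below E; the subordination has no effect.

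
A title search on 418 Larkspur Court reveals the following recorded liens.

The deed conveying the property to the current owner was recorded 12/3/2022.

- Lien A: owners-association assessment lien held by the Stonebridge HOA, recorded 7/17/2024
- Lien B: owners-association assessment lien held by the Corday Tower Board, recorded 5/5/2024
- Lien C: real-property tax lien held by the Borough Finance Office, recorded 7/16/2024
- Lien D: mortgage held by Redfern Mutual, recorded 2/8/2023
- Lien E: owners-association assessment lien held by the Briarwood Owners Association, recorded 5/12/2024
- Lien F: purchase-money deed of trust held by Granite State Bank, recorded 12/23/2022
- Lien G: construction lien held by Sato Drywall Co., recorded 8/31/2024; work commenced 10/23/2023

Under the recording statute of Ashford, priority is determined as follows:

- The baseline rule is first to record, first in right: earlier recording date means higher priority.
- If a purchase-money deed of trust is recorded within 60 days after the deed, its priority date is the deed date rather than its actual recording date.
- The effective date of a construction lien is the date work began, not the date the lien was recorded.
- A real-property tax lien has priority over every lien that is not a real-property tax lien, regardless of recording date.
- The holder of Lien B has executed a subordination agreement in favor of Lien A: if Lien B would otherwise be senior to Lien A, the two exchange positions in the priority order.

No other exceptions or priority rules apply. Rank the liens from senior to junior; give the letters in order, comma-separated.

C, F, D, G, A, E, B

Effective dates: F's effective date is the deed date, 12/3/2022; G is treated as recorded 10/23/2023, the work-commencement date.
As a real-property tax lien, C is senior to every other lien.
The other liens, earliest effective date first: F (12/3/2022), D (2/8/2023), G (10/23/2023), B (5/5/2024), E (5/12/2024), A (7/17/2024).
The subordination applies — B was senior to A — so B and A swap.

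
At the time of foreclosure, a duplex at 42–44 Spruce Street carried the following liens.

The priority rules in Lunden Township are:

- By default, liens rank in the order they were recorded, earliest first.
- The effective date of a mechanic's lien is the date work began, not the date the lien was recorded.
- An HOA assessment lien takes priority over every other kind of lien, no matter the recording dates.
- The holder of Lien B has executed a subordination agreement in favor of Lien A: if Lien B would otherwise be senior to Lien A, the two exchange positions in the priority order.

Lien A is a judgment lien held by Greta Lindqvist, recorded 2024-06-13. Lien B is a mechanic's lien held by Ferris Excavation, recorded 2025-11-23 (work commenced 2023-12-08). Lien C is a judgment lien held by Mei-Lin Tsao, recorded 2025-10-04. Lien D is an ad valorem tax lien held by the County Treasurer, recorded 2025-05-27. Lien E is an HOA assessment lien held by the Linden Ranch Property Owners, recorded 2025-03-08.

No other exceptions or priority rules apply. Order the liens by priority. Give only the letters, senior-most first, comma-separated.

E, A, B, D, C

Effective dates after the stated exceptions: B is treated as recorded 2023-12-08, the work-commencement date.
E is an HOA assessment lien, so it outranks all other liens regardless of date.
Ordering the rest by effective date: B (2023-12-08), A (2024-06-13), D (2025-05-27), C (2025-10-04).
B is senior to A before the subordination, so the two trade places.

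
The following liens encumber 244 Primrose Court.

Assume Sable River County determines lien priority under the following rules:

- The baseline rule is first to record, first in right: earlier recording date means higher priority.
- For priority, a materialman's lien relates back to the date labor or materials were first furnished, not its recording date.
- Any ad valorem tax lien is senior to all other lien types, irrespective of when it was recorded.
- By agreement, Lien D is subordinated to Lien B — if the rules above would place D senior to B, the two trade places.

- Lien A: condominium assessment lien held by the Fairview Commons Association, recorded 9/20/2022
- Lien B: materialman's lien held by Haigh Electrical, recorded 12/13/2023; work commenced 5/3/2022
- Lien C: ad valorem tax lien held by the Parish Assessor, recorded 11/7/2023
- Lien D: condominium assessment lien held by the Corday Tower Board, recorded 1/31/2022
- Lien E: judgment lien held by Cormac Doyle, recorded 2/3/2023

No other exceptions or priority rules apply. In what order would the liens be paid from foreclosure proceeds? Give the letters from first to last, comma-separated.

C, B, D, A, E

Adjusting effective dates: B is treated as recorded 5/3/2022, the work-commencement date.
C is an ad valorem tax lien, so it outranks all other liens regardless of date.
Among the remaining liens, by effective date: D (1/31/2022), B (5/3/2022), A (9/20/2022), E (2/3/2023).
The subordination applies — D was senior to B — so D and B swap.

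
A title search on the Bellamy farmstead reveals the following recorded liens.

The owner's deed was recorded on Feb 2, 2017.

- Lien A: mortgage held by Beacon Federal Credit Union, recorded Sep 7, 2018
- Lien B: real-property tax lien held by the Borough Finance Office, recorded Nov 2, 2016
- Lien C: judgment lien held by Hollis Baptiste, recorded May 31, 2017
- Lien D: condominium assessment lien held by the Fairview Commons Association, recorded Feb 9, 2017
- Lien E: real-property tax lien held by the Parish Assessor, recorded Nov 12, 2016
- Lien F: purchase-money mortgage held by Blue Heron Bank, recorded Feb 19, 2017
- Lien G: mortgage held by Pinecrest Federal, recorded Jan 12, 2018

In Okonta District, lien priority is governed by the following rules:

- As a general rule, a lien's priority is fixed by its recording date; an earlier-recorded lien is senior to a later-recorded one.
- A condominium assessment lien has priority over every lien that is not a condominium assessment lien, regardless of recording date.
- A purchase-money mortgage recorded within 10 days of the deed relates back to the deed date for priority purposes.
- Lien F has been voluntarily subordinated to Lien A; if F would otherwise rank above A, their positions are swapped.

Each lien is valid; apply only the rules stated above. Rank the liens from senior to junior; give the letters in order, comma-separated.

D, B, E, A, C, G, F

Effective dates after the stated exceptions: F was recorded 17 days after the deed — beyond 10 days — so no relation-back applies.
D is a condominium assessment lien, so it outranks all other liens regardless of date.
Remaining liens by effective date: B (Nov 2, 2016), E (Nov 12, 2016), F (Feb 19, 2017), C (May 31, 2017), G (Jan 12, 2018), A (Sep 7, 2018).
F is senior to A before the subordination, so the two trade places.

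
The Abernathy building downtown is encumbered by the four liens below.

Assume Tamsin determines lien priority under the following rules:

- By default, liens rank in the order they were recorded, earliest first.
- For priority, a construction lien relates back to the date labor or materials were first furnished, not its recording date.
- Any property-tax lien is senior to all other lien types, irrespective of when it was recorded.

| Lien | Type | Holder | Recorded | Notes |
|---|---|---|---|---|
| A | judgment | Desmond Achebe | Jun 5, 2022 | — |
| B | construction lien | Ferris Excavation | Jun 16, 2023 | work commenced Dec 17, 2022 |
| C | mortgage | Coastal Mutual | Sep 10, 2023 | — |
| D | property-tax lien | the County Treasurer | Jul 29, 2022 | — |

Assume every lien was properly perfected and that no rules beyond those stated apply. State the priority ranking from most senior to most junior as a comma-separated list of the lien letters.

Adjusting effective dates: B is treated as recorded Dec 17, 2022, the work-commencement date.
As a property-tax lien, D is senior to every other lien.
The other liens, earliest effective date first: A (Jun 5, 2022), B (Dec 17, 2022), C (Sep 10, 2023).

D, A, B, C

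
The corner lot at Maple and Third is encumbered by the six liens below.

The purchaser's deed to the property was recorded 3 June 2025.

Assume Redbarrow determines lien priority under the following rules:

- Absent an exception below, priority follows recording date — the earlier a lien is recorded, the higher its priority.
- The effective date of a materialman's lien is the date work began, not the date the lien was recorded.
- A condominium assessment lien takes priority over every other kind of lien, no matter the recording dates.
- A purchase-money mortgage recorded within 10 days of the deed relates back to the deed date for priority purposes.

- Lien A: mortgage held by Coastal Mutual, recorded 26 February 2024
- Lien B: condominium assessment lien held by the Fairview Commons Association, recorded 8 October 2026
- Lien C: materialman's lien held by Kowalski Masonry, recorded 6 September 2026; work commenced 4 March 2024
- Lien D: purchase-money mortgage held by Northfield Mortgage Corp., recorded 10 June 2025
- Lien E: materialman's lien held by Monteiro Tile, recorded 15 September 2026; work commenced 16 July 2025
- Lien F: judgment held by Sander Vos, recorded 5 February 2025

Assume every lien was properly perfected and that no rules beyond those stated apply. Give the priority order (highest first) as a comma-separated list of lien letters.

B, A, C, F, D, E

First, effective dates: C's effective date is 4 March 2024, when work began; D's effective date is the deed date, 3 June 2025; E's effective date is 16 July 2025, when work began.
As a condominium assessment lien, B is senior to every other lien.
Remaining liens by effective date: A (26 February 2024), C (4 March 2024), F (5 February 2025), D (3 June 2025), E (16 July 2025).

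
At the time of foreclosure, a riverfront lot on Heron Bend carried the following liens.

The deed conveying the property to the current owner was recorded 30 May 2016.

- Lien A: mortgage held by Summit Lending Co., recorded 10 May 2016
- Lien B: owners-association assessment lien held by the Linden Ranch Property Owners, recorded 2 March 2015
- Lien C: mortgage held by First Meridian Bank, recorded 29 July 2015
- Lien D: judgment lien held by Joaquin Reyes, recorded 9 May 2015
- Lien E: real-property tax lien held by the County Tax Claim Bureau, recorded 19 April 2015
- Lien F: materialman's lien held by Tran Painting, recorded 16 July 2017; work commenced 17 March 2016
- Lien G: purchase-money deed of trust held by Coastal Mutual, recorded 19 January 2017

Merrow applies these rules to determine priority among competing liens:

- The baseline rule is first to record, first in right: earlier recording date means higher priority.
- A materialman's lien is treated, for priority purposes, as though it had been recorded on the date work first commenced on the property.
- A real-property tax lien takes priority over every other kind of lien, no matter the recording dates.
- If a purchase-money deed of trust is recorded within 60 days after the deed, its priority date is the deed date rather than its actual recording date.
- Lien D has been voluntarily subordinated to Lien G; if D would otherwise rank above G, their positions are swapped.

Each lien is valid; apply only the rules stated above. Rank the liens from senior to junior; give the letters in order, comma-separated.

Effective dates after the stated exceptions: F's effective date is 17 March 2016, when work began; G was recorded 234 days after the deed — beyond 60 days — so no relation-back applies.
E is a real-property tax lien and takes priority over every other lien.
The other liens, earliest effective date first: B (2 March 2015), D (9 May 2015), C (29 July 2015), F (17 March 2016), A (10 May 2016), G (19 January 2017).
The subordination applies — D was senior to G — so D and G swap.

E, B, G, C, F, A, D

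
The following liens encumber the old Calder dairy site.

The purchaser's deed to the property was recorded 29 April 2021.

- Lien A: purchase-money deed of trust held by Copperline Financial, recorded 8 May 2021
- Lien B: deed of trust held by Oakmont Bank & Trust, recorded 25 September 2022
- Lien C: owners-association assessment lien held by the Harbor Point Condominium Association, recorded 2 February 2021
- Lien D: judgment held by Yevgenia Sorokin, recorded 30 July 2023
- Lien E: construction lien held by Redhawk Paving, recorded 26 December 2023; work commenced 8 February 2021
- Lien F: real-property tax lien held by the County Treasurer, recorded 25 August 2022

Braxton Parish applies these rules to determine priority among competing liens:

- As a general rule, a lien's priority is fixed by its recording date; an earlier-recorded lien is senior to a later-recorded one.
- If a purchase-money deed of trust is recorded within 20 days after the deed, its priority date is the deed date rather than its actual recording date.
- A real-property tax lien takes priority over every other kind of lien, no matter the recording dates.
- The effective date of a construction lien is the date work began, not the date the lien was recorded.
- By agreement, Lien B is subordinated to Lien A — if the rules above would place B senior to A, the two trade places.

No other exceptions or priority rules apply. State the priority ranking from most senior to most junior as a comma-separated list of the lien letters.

F, C, E, A, B, D

Adjusting effective dates: A relates back to the deed date 29 April 2021; E is treated as recorded 8 February 2021, the work-commencement date.
F is a real-property tax lien and takes priority over every other lien.
The other liens, earliest effective date first: C (2 February 2021), E (8 February 2021), A (29 April 2021), B (25 September 2022), D (30 July 2023).
B is already junior to A, so the subordination agreement changes nothing.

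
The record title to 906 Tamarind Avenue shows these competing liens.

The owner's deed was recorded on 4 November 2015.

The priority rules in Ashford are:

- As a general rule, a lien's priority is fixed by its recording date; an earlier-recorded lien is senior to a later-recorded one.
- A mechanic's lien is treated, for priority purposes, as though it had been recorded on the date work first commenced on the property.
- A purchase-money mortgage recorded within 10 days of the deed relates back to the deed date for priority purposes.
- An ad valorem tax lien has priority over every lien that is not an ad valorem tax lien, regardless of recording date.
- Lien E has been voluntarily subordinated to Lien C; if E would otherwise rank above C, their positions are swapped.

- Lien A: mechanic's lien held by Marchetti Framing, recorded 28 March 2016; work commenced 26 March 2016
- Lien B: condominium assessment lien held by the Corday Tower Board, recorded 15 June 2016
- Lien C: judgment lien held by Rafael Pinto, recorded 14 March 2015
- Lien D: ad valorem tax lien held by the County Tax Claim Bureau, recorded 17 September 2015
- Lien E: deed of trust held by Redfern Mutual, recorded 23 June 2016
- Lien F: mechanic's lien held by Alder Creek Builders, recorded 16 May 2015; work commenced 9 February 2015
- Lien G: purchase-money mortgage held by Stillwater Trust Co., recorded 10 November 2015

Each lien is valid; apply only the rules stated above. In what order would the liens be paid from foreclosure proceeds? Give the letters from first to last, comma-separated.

Effective dates: A's effective date is 26 March 2016, when work began; F is treated as recorded 9 February 2015, the work-commencement date; G's effective date is the deed date, 4 November 2015.
As an ad valorem tax lien, D is senior to every other lien.
The other liens, earliest effective date first: F (9 February 2015), C (14 March 2015), G (4 November 2015), A (26 March 2016), B (15 June 2016), E (23 June 2016).
E already ranks below C; the subordination has no effect.

D, F, C, G, A, B, E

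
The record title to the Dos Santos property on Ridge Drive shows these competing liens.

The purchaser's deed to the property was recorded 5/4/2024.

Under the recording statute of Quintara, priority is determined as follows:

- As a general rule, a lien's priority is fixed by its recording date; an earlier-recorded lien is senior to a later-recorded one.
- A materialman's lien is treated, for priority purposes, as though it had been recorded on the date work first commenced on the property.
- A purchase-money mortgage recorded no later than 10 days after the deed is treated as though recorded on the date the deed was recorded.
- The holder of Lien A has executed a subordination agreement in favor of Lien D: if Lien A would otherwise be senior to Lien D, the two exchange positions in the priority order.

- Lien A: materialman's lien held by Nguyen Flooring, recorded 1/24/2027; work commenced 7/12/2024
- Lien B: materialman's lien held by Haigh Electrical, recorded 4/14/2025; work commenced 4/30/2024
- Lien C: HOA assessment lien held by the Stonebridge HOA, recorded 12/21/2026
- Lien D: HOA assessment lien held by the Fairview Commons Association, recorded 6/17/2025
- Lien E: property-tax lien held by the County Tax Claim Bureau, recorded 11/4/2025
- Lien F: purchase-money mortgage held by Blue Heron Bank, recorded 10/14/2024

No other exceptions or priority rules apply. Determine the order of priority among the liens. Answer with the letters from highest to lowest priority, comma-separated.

First, effective dates: A relates back to 7/12/2024 (work commenced); B relates back to 4/30/2024 (work commenced); F was recorded 163 days after the deed — beyond 10 days — so no relation-back applies.
Sorted by effective date: B (4/30/2024), A (7/12/2024), F (10/14/2024), D (6/17/2025), E (11/4/2025), C (12/21/2026).
The subordination applies — A was senior to D — so A and D swap.

B, D, F, A, E, C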